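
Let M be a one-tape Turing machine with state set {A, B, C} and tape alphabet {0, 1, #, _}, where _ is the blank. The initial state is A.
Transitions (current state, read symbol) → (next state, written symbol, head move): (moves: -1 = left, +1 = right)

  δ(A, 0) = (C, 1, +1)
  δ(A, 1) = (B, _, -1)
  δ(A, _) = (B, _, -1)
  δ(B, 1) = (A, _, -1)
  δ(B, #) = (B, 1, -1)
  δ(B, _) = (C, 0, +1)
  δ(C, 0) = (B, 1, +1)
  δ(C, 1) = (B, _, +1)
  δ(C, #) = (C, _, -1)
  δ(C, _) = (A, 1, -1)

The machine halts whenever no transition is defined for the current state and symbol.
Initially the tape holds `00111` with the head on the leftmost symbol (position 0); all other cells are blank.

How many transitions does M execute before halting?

A | __[0]0111   read 0 → write 1, move +1, go to C
C | __1[0]111   read 0 → write 1, move +1, go to B
B | __11[1]11   read 1 → write _, move -1, go to A
A | __1[1]_11   read 1 → write _, move -1, go to B
B | __[1]__11   read 1 → write _, move -1, go to A
A | _[_]___11   read _ → write _, move -1, go to B
B | [_]____11   read _ → write 0, move +1, go to C
C | 0[_]___11   read _ → write 1, move -1, go to A
A | [0]1___11   read 0 → write 1, move +1, go to C
C | 1[1]___11   read 1 → write _, move +1, go to B
B | 1_[_]__11   read _ → write 0, move +1, go to C
C | 1_0[_]_11   read _ → write 1, move -1, go to A
A | 1_[0]1_11   read 0 → write 1, move +1, go to C
C | 1_1[1]_11   read 1 → write _, move +1, go to B
B | 1_1_[_]11   read _ → write 0, move +1, go to C
C | 1_1_0[1]1   read 1 → write _, move +1, go to B
B | 1_1_0_[1]   read 1 → write _, move -1, go to A
A | 1_1_0[_]_   read _ → write _, move -1, go to B
B | 1_1_[0]__
M halts after 18 transitions.

18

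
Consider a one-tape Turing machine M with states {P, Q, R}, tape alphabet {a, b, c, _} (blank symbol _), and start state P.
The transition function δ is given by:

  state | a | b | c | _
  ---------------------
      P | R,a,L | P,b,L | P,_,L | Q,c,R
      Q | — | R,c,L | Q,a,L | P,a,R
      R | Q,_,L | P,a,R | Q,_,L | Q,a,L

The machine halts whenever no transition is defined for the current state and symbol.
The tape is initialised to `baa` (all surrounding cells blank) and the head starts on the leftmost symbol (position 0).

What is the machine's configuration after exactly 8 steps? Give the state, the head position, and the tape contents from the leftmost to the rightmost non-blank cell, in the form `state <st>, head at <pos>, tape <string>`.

P | __[b]aa   read b → write b, move L, go to P
P | _[_]baa   read _ → write c, move R, go to Q
Q | _c[b]aa   read b → write c, move L, go to R
R | _[c]caa   read c → write _, move L, go to Q
Q | [_]_caa   read _ → write a, move R, go to P
P | a[_]caa   read _ → write c, move R, go to Q
Q | ac[c]aa   read c → write a, move L, go to Q
Q | a[c]aaa   read c → write a, move L, go to Q
Q | [a]aaaa
After 8 steps: state Q, head at -2, tape aaaaa.

state Q, head at -2, tape aaaaa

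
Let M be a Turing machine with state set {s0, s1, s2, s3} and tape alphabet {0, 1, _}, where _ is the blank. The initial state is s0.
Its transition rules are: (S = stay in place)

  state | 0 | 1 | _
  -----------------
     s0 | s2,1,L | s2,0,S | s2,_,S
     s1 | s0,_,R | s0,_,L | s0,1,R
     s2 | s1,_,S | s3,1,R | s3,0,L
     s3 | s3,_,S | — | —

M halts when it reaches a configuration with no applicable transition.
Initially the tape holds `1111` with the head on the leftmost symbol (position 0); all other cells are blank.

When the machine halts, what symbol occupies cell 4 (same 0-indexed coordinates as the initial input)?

0

state=s0 head=0 tape=[1]111_   (s0,1)→(s2,0,S)
state=s2 head=0 tape=[0]111_   (s2,0)→(s1,_,S)
state=s1 head=0 tape=[_]111_   (s1,_)→(s0,1,R)
state=s0 head=1 tape=1[1]11_   (s0,1)→(s2,0,S)
state=s2 head=1 tape=1[0]11_   (s2,0)→(s1,_,S)
state=s1 head=1 tape=1[_]11_   (s1,_)→(s0,1,R)
state=s0 head=2 tape=11[1]1_   (s0,1)→(s2,0,S)
state=s2 head=2 tape=11[0]1_   (s2,0)→(s1,_,S)
state=s1 head=2 tape=11[_]1_   (s1,_)→(s0,1,R)
state=s0 head=3 tape=111[1]_   (s0,1)→(s2,0,S)
state=s2 head=3 tape=111[0]_   (s2,0)→(s1,_,S)
state=s1 head=3 tape=111[_]_   (s1,_)→(s0,1,R)
state=s0 head=4 tape=1111[_]   (s0,_)→(s2,_,S)
state=s2 head=4 tape=1111[_]   (s2,_)→(s3,0,L)
state=s3 head=3 tape=111[1]0
Cell 4 holds 0 when M halts.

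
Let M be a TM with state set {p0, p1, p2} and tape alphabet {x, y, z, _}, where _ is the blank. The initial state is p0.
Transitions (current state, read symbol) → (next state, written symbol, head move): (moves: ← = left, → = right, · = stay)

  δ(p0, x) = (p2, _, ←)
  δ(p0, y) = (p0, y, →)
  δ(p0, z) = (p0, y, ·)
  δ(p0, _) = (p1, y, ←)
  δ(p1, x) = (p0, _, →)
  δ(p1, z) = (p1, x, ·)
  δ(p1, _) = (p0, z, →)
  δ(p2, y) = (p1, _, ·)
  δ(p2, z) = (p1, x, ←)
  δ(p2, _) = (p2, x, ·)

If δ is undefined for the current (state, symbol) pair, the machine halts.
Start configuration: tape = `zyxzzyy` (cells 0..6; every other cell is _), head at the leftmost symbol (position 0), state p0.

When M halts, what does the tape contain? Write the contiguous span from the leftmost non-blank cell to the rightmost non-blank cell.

y_yyyyyy

p0 | [z]yxzzyy_   read z → write y, move ·, go to p0
p0 | [y]yxzzyy_   read y → write y, move →, go to p0
p0 | y[y]xzzyy_   read y → write y, move →, go to p0
p0 | yy[x]zzyy_   read x → write _, move ←, go to p2
p2 | y[y]_zzyy_   read y → write _, move ·, go to p1
p1 | y[_]_zzyy_   read _ → write z, move →, go to p0
p0 | yz[_]zzyy_   read _ → write y, move ←, go to p1
p1 | y[z]yzzyy_   read z → write x, move ·, go to p1
p1 | y[x]yzzyy_   read x → write _, move →, go to p0
p0 | y_[y]zzyy_   read y → write y, move →, go to p0
p0 | y_y[z]zyy_   read z → write y, move ·, go to p0
p0 | y_y[y]zyy_   read y → write y, move →, go to p0
p0 | y_yy[z]yy_   read z → write y, move ·, go to p0
p0 | y_yy[y]yy_   read y → write y, move →, go to p0
p0 | y_yyy[y]y_   read y → write y, move →, go to p0
p0 | y_yyyy[y]_   read y → write y, move →, go to p0
p0 | y_yyyyy[_]   read _ → write y, move ←, go to p1
p1 | y_yyyy[y]y
The non-blank tape span at halt is y_yyyyyy.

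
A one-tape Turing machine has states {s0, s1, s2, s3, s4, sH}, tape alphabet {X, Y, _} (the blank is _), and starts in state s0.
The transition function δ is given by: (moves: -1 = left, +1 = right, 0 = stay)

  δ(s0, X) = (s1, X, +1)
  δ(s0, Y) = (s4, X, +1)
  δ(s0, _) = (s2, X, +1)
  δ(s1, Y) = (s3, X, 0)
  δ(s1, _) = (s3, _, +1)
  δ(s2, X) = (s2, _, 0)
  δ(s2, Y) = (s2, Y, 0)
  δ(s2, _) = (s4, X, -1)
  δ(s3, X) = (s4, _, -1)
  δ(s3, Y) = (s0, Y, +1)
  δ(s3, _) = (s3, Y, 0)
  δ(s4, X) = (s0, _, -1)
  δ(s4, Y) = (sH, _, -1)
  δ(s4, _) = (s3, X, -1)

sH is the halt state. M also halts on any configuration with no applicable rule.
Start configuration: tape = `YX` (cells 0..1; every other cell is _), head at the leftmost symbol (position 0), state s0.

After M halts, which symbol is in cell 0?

X

state=s0 head=0 tape=___[Y]X___   (s0,Y)→(s4,X,+1)
state=s4 head=1 tape=___X[X]___   (s4,X)→(s0,_,-1)
state=s0 head=0 tape=___[X]____   (s0,X)→(s1,X,+1)
state=s1 head=1 tape=___X[_]___   (s1,_)→(s3,_,+1)
state=s3 head=2 tape=___X_[_]__   (s3,_)→(s3,Y,0)
state=s3 head=2 tape=___X_[Y]__   (s3,Y)→(s0,Y,+1)
state=s0 head=3 tape=___X_Y[_]_   (s0,_)→(s2,X,+1)
state=s2 head=4 tape=___X_YX[_]   (s2,_)→(s4,X,-1)
state=s4 head=3 tape=___X_Y[X]X   (s4,X)→(s0,_,-1)
state=s0 head=2 tape=___X_[Y]_X   (s0,Y)→(s4,X,+1)
state=s4 head=3 tape=___X_X[_]X   (s4,_)→(s3,X,-1)
state=s3 head=2 tape=___X_[X]XX   (s3,X)→(s4,_,-1)
state=s4 head=1 tape=___X[_]_XX   (s4,_)→(s3,X,-1)
state=s3 head=0 tape=___[X]X_XX   (s3,X)→(s4,_,-1)
state=s4 head=-1 tape=__[_]_X_XX   (s4,_)→(s3,X,-1)
state=s3 head=-2 tape=_[_]X_X_XX   (s3,_)→(s3,Y,0)
state=s3 head=-2 tape=_[Y]X_X_XX   (s3,Y)→(s0,Y,+1)
state=s0 head=-1 tape=_Y[X]_X_XX   (s0,X)→(s1,X,+1)
state=s1 head=0 tape=_YX[_]X_XX   (s1,_)→(s3,_,+1)
state=s3 head=1 tape=_YX_[X]_XX   (s3,X)→(s4,_,-1)
state=s4 head=0 tape=_YX[_]__XX   (s4,_)→(s3,X,-1)
state=s3 head=-1 tape=_Y[X]X__XX   (s3,X)→(s4,_,-1)
state=s4 head=-2 tape=_[Y]_X__XX   (s4,Y)→(sH,_,-1)
state=sH head=-3 tape=[_]__X__XX
Cell 0 holds X when M halts.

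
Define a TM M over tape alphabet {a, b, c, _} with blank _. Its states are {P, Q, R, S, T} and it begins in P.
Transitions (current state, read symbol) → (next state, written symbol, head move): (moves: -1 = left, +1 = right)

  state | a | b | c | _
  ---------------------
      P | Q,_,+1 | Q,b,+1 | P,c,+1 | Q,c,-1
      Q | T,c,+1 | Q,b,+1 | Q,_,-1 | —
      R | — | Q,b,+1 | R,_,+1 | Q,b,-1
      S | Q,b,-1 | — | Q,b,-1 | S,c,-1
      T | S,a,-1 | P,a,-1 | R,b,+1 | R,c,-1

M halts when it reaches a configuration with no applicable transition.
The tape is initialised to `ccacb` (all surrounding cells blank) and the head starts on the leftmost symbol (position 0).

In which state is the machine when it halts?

state=P head=0 tape=[c]cacb   (P,c)→(P,c,+1)
state=P head=1 tape=c[c]acb   (P,c)→(P,c,+1)
state=P head=2 tape=cc[a]cb   (P,a)→(Q,_,+1)
state=Q head=3 tape=cc_[c]b   (Q,c)→(Q,_,-1)
state=Q head=2 tape=cc[_]_b
No transition is defined for (Q, _); M halts in state Q.

Q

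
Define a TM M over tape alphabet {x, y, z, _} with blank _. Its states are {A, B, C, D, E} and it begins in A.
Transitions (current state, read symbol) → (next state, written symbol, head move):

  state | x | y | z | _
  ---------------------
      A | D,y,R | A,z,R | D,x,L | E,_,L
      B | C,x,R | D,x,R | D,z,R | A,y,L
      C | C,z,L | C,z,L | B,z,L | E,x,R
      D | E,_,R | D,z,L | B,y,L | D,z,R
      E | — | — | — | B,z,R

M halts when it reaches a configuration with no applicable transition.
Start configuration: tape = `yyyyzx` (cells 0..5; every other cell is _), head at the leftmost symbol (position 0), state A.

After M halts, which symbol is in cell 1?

z

state=A head=0 tape=____[y]yyyzx   (A,y)→(A,z,R)
state=A head=1 tape=____z[y]yyzx   (A,y)→(A,z,R)
state=A head=2 tape=____zz[y]yzx   (A,y)→(A,z,R)
state=A head=3 tape=____zzz[y]zx   (A,y)→(A,z,R)
state=A head=4 tape=____zzzz[z]x   (A,z)→(D,x,L)
state=D head=3 tape=____zzz[z]xx   (D,z)→(B,y,L)
state=B head=2 tape=____zz[z]yxx   (B,z)→(D,z,R)
state=D head=3 tape=____zzz[y]xx   (D,y)→(D,z,L)
state=D head=2 tape=____zz[z]zxx   (D,z)→(B,y,L)
state=B head=1 tape=____z[z]yzxx   (B,z)→(D,z,R)
state=D head=2 tape=____zz[y]zxx   (D,y)→(D,z,L)
state=D head=1 tape=____z[z]zzxx   (D,z)→(B,y,L)
state=B head=0 tape=____[z]yzzxx   (B,z)→(D,z,R)
state=D head=1 tape=____z[y]zzxx   (D,y)→(D,z,L)
state=D head=0 tape=____[z]zzzxx   (D,z)→(B,y,L)
state=B head=-1 tape=___[_]yzzzxx   (B,_)→(A,y,L)
state=A head=-2 tape=__[_]yyzzzxx   (A,_)→(E,_,L)
state=E head=-3 tape=_[_]_yyzzzxx   (E,_)→(B,z,R)
state=B head=-2 tape=_z[_]yyzzzxx   (B,_)→(A,y,L)
state=A head=-3 tape=_[z]yyyzzzxx   (A,z)→(D,x,L)
state=D head=-4 tape=[_]xyyyzzzxx   (D,_)→(D,z,R)
state=D head=-3 tape=z[x]yyyzzzxx   (D,x)→(E,_,R)
state=E head=-2 tape=z_[y]yyzzzxx
Cell 1 holds z when M halts.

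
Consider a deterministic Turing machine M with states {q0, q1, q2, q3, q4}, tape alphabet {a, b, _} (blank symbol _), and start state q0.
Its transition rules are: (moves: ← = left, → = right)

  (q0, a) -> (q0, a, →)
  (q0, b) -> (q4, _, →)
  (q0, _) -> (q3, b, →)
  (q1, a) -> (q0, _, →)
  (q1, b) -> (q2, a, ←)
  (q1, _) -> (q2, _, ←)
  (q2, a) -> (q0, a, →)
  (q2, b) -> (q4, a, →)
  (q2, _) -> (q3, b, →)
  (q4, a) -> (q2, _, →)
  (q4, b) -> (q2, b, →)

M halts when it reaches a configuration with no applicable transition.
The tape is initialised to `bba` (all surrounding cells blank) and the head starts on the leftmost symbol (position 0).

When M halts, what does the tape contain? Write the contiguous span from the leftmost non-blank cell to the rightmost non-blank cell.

bab

state=q0 head=0 tape=[b]ba__   (q0,b)→(q4,_,→)
state=q4 head=1 tape=_[b]a__   (q4,b)→(q2,b,→)
state=q2 head=2 tape=_b[a]__   (q2,a)→(q0,a,→)
state=q0 head=3 tape=_ba[_]_   (q0,_)→(q3,b,→)
state=q3 head=4 tape=_bab[_]
The non-blank tape span at halt is bab.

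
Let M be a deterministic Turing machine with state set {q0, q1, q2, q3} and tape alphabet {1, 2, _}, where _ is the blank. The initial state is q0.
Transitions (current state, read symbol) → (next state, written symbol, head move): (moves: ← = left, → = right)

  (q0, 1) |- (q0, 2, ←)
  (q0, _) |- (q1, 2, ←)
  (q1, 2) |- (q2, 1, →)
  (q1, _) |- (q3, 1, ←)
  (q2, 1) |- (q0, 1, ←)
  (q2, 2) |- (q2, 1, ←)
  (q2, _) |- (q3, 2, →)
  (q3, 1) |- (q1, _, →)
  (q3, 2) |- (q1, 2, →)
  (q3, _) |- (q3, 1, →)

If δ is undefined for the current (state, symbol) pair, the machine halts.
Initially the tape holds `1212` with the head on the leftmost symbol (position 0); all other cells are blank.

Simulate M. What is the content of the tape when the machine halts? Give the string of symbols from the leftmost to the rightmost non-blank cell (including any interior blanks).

q0 | ___[1]212   read 1 → write 2, move ←, go to q0
q0 | __[_]2212   read _ → write 2, move ←, go to q1
q1 | _[_]22212   read _ → write 1, move ←, go to q3
q3 | [_]122212   read _ → write 1, move →, go to q3
q3 | 1[1]22212   read 1 → write _, move →, go to q1
q1 | 1_[2]2212   read 2 → write 1, move →, go to q2
q2 | 1_1[2]212   read 2 → write 1, move ←, go to q2
q2 | 1_[1]1212   read 1 → write 1, move ←, go to q0
q0 | 1[_]11212   read _ → write 2, move ←, go to q1
q1 | [1]211212
The non-blank tape span at halt is 1211212.

1211212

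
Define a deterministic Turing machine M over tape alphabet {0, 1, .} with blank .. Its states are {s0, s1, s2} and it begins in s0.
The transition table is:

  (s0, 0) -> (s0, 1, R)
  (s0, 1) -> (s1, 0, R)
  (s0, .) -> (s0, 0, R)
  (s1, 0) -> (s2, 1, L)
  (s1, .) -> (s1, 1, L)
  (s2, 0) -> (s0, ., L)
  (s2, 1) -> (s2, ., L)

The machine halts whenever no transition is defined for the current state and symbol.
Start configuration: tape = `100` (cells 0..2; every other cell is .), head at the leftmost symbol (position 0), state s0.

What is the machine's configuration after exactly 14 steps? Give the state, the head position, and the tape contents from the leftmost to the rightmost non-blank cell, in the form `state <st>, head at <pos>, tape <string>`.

state s0, head at 0, tape 01.11

state=s0 head=0 tape=.[1]00.   (s0,1)→(s1,0,R)
state=s1 head=1 tape=.0[0]0.   (s1,0)→(s2,1,L)
state=s2 head=0 tape=.[0]10.   (s2,0)→(s0,.,L)
state=s0 head=-1 tape=[.].10.   (s0,.)→(s0,0,R)
state=s0 head=0 tape=0[.]10.   (s0,.)→(s0,0,R)
state=s0 head=1 tape=00[1]0.   (s0,1)→(s1,0,R)
state=s1 head=2 tape=000[0].   (s1,0)→(s2,1,L)
state=s2 head=1 tape=00[0]1.   (s2,0)→(s0,.,L)
state=s0 head=0 tape=0[0].1.   (s0,0)→(s0,1,R)
state=s0 head=1 tape=01[.]1.   (s0,.)→(s0,0,R)
state=s0 head=2 tape=010[1].   (s0,1)→(s1,0,R)
state=s1 head=3 tape=0100[.]   (s1,.)→(s1,1,L)
state=s1 head=2 tape=010[0]1   (s1,0)→(s2,1,L)
state=s2 head=1 tape=01[0]11   (s2,0)→(s0,.,L)
state=s0 head=0 tape=0[1].11
After 14 steps: state s0, head at 0, tape 01.11.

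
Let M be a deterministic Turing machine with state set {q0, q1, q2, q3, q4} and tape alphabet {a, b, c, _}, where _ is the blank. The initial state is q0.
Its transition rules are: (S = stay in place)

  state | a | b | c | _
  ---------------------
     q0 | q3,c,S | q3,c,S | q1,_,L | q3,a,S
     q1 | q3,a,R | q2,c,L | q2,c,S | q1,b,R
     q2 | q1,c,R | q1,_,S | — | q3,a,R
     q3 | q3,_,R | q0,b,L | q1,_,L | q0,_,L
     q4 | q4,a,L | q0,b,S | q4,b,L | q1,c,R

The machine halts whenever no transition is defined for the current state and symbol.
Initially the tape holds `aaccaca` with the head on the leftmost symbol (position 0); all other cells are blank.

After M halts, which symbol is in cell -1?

state=q0 head=0 tape=_[a]accaca   (q0,a)→(q3,c,S)
state=q3 head=0 tape=_[c]accaca   (q3,c)→(q1,_,L)
state=q1 head=-1 tape=[_]_accaca   (q1,_)→(q1,b,R)
state=q1 head=0 tape=b[_]accaca   (q1,_)→(q1,b,R)
state=q1 head=1 tape=bb[a]ccaca   (q1,a)→(q3,a,R)
state=q3 head=2 tape=bba[c]caca   (q3,c)→(q1,_,L)
state=q1 head=1 tape=bb[a]_caca   (q1,a)→(q3,a,R)
state=q3 head=2 tape=bba[_]caca   (q3,_)→(q0,_,L)
state=q0 head=1 tape=bb[a]_caca   (q0,a)→(q3,c,S)
state=q3 head=1 tape=bb[c]_caca   (q3,c)→(q1,_,L)
state=q1 head=0 tape=b[b]__caca   (q1,b)→(q2,c,L)
state=q2 head=-1 tape=[b]c__caca   (q2,b)→(q1,_,S)
state=q1 head=-1 tape=[_]c__caca   (q1,_)→(q1,b,R)
state=q1 head=0 tape=b[c]__caca   (q1,c)→(q2,c,S)
state=q2 head=0 tape=b[c]__caca
Cell -1 holds b when M halts.

b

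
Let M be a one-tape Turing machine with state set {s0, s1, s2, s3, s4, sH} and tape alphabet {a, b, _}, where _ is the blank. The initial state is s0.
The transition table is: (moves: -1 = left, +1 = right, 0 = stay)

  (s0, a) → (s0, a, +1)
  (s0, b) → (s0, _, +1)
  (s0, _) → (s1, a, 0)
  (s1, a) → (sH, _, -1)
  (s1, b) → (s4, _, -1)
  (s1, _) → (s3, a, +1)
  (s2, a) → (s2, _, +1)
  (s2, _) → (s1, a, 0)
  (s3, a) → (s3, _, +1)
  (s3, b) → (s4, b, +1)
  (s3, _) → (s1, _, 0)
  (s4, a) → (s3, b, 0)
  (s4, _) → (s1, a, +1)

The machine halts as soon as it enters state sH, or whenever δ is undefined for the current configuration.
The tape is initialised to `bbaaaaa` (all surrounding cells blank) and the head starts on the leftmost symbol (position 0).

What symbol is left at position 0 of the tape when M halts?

_

s0 | [b]baaaaa_   read b → write _, move +1, go to s0
s0 | _[b]aaaaa_   read b → write _, move +1, go to s0
s0 | __[a]aaaa_   read a → write a, move +1, go to s0
s0 | __a[a]aaa_   read a → write a, move +1, go to s0
s0 | __aa[a]aa_   read a → write a, move +1, go to s0
s0 | __aaa[a]a_   read a → write a, move +1, go to s0
s0 | __aaaa[a]_   read a → write a, move +1, go to s0
s0 | __aaaaa[_]   read _ → write a, move 0, go to s1
s1 | __aaaaa[a]   read a → write _, move -1, go to sH
sH | __aaaa[a]_
Cell 0 holds _ when M halts.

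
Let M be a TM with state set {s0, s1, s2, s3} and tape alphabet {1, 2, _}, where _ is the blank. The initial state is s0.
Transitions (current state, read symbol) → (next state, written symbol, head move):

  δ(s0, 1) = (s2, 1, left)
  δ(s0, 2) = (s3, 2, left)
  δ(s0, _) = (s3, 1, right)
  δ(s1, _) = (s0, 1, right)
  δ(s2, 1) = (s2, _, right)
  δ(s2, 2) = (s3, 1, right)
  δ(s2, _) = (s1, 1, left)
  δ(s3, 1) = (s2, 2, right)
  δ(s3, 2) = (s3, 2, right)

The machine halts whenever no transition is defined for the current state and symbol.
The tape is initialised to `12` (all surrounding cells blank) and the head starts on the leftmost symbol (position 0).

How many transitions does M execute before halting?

8

s0 | __[1]2_   read 1 → write 1, move left, go to s2
s2 | _[_]12_   read _ → write 1, move left, go to s1
s1 | [_]112_   read _ → write 1, move right, go to s0
s0 | 1[1]12_   read 1 → write 1, move left, go to s2
s2 | [1]112_   read 1 → write _, move right, go to s2
s2 | _[1]12_   read 1 → write _, move right, go to s2
s2 | __[1]2_   read 1 → write _, move right, go to s2
s2 | ___[2]_   read 2 → write 1, move right, go to s3
s3 | ___1[_]
M halts after 8 transitions.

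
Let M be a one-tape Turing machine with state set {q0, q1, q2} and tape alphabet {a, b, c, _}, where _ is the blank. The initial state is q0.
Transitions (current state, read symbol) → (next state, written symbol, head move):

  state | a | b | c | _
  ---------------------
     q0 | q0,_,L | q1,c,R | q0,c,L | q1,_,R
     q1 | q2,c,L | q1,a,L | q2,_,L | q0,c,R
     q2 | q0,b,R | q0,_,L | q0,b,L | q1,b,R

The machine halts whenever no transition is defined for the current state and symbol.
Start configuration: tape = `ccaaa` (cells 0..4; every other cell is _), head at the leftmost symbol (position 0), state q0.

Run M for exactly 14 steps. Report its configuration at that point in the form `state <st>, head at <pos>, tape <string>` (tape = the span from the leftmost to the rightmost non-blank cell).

q0 | __[c]caaa   read c → write c, move L, go to q0
q0 | _[_]ccaaa   read _ → write _, move R, go to q1
q1 | __[c]caaa   read c → write _, move L, go to q2
q2 | _[_]_caaa   read _ → write b, move R, go to q1
q1 | _b[_]caaa   read _ → write c, move R, go to q0
q0 | _bc[c]aaa   read c → write c, move L, go to q0
q0 | _b[c]caaa   read c → write c, move L, go to q0
q0 | _[b]ccaaa   read b → write c, move R, go to q1
q1 | _c[c]caaa   read c → write _, move L, go to q2
q2 | _[c]_caaa   read c → write b, move L, go to q0
q0 | [_]b_caaa   read _ → write _, move R, go to q1
q1 | _[b]_caaa   read b → write a, move L, go to q1
q1 | [_]a_caaa   read _ → write c, move R, go to q0
q0 | c[a]_caaa   read a → write _, move L, go to q0
q0 | [c]__caaa
After 14 steps: state q0, head at -2, tape c__caaa.

state q0, head at -2, tape c__caaa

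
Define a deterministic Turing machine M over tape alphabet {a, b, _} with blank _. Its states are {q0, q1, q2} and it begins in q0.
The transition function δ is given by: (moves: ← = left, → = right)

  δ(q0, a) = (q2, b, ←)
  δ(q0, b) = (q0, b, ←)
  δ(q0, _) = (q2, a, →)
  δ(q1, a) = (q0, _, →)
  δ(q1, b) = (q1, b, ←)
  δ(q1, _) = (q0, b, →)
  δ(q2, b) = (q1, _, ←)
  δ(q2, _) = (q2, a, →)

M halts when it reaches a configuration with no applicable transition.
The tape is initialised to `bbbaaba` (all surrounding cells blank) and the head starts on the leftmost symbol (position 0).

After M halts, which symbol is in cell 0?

state=q0 head=0 tape=_[b]bbaaba   (q0,b)→(q0,b,←)
state=q0 head=-1 tape=[_]bbbaaba   (q0,_)→(q2,a,→)
state=q2 head=0 tape=a[b]bbaaba   (q2,b)→(q1,_,←)
state=q1 head=-1 tape=[a]_bbaaba   (q1,a)→(q0,_,→)
state=q0 head=0 tape=_[_]bbaaba   (q0,_)→(q2,a,→)
state=q2 head=1 tape=_a[b]baaba   (q2,b)→(q1,_,←)
state=q1 head=0 tape=_[a]_baaba   (q1,a)→(q0,_,→)
state=q0 head=1 tape=__[_]baaba   (q0,_)→(q2,a,→)
state=q2 head=2 tape=__a[b]aaba   (q2,b)→(q1,_,←)
state=q1 head=1 tape=__[a]_aaba   (q1,a)→(q0,_,→)
state=q0 head=2 tape=___[_]aaba   (q0,_)→(q2,a,→)
state=q2 head=3 tape=___a[a]aba
Cell 0 holds _ when M halts.

_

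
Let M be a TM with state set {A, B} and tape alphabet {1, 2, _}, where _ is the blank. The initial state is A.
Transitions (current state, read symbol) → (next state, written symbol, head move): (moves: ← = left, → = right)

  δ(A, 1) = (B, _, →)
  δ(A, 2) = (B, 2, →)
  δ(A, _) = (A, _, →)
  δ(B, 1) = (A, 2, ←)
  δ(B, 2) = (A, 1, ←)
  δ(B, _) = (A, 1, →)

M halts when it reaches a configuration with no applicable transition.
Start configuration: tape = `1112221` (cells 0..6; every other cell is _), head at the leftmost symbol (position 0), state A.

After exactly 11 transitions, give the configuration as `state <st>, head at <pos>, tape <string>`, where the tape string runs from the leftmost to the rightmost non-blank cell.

state=A head=0 tape=[1]112221   (A,1)→(B,_,→)
state=B head=1 tape=_[1]12221   (B,1)→(A,2,←)
state=A head=0 tape=[_]212221   (A,_)→(A,_,→)
state=A head=1 tape=_[2]12221   (A,2)→(B,2,→)
state=B head=2 tape=_2[1]2221   (B,1)→(A,2,←)
state=A head=1 tape=_[2]22221   (A,2)→(B,2,→)
state=B head=2 tape=_2[2]2221   (B,2)→(A,1,←)
state=A head=1 tape=_[2]12221   (A,2)→(B,2,→)
state=B head=2 tape=_2[1]2221   (B,1)→(A,2,←)
state=A head=1 tape=_[2]22221   (A,2)→(B,2,→)
state=B head=2 tape=_2[2]2221   (B,2)→(A,1,←)
state=A head=1 tape=_[2]12221
After 11 steps: state A, head at 1, tape 212221.

state A, head at 1, tape 212221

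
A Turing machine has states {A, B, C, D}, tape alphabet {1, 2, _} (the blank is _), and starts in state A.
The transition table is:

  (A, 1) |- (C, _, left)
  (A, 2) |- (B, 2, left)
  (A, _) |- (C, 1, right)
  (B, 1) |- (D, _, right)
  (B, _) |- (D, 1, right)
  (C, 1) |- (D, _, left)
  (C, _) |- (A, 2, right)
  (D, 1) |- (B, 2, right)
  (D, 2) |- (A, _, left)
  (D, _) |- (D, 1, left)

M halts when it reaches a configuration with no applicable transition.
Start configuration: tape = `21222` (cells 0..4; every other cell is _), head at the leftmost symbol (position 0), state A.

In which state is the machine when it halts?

state=A head=0 tape=__[2]1222   (A,2)→(B,2,left)
state=B head=-1 tape=_[_]21222   (B,_)→(D,1,right)
state=D head=0 tape=_1[2]1222   (D,2)→(A,_,left)
state=A head=-1 tape=_[1]_1222   (A,1)→(C,_,left)
state=C head=-2 tape=[_]__1222   (C,_)→(A,2,right)
state=A head=-1 tape=2[_]_1222   (A,_)→(C,1,right)
state=C head=0 tape=21[_]1222   (C,_)→(A,2,right)
state=A head=1 tape=212[1]222   (A,1)→(C,_,left)
state=C head=0 tape=21[2]_222
No transition is defined for (C, 2); M halts in state C.

C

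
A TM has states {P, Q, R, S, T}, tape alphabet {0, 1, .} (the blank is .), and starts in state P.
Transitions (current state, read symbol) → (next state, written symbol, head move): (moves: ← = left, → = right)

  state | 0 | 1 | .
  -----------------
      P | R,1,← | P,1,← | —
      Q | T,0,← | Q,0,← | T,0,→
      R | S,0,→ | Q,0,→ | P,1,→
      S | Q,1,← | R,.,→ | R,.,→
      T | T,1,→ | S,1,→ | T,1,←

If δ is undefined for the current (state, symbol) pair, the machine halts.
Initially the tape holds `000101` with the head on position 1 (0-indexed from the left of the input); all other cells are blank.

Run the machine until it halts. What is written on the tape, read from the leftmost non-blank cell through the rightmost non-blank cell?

0.0.0.1

P | 0[0]0101..   read 0 → write 1, move ←, go to R
R | [0]10101..   read 0 → write 0, move →, go to S
S | 0[1]0101..   read 1 → write ., move →, go to R
R | 0.[0]101..   read 0 → write 0, move →, go to S
S | 0.0[1]01..   read 1 → write ., move →, go to R
R | 0.0.[0]1..   read 0 → write 0, move →, go to S
S | 0.0.0[1]..   read 1 → write ., move →, go to R
R | 0.0.0.[.].   read . → write 1, move →, go to P
P | 0.0.0.1[.]
The non-blank tape span at halt is 0.0.0.1.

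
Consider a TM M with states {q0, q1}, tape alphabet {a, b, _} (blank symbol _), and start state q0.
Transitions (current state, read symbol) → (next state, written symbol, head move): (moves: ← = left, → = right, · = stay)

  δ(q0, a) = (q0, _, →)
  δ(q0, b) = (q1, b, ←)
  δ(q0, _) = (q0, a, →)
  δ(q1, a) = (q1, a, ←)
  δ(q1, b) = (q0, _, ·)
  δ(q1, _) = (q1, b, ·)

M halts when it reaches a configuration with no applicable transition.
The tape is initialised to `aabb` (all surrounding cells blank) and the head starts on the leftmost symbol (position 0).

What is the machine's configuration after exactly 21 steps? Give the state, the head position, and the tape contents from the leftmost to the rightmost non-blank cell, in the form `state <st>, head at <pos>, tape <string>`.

state=q0 head=0 tape=_[a]abb   (q0,a)→(q0,_,→)
state=q0 head=1 tape=__[a]bb   (q0,a)→(q0,_,→)
state=q0 head=2 tape=___[b]b   (q0,b)→(q1,b,←)
state=q1 head=1 tape=__[_]bb   (q1,_)→(q1,b,·)
state=q1 head=1 tape=__[b]bb   (q1,b)→(q0,_,·)
state=q0 head=1 tape=__[_]bb   (q0,_)→(q0,a,→)
state=q0 head=2 tape=__a[b]b   (q0,b)→(q1,b,←)
state=q1 head=1 tape=__[a]bb   (q1,a)→(q1,a,←)
state=q1 head=0 tape=_[_]abb   (q1,_)→(q1,b,·)
state=q1 head=0 tape=_[b]abb   (q1,b)→(q0,_,·)
state=q0 head=0 tape=_[_]abb   (q0,_)→(q0,a,→)
state=q0 head=1 tape=_a[a]bb   (q0,a)→(q0,_,→)
state=q0 head=2 tape=_a_[b]b   (q0,b)→(q1,b,←)
state=q1 head=1 tape=_a[_]bb   (q1,_)→(q1,b,·)
state=q1 head=1 tape=_a[b]bb   (q1,b)→(q0,_,·)
state=q0 head=1 tape=_a[_]bb   (q0,_)→(q0,a,→)
state=q0 head=2 tape=_aa[b]b   (q0,b)→(q1,b,←)
state=q1 head=1 tape=_a[a]bb   (q1,a)→(q1,a,←)
state=q1 head=0 tape=_[a]abb   (q1,a)→(q1,a,←)
state=q1 head=-1 tape=[_]aabb   (q1,_)→(q1,b,·)
state=q1 head=-1 tape=[b]aabb   (q1,b)→(q0,_,·)
state=q0 head=-1 tape=[_]aabb
After 21 steps: state q0, head at -1, tape aabb.

state q0, head at -1, tape aabb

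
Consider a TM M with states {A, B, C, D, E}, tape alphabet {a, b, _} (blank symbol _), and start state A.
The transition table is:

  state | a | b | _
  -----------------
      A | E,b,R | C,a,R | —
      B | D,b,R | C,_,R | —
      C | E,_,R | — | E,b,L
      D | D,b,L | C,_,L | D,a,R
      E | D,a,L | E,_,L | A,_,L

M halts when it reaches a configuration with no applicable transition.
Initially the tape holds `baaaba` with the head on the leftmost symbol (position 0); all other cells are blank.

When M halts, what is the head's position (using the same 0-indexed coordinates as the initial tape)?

-1

A | _[b]aaaba   read b → write a, move R, go to C
C | _a[a]aaba   read a → write _, move R, go to E
E | _a_[a]aba   read a → write a, move L, go to D
D | _a[_]aaba   read _ → write a, move R, go to D
D | _aa[a]aba   read a → write b, move L, go to D
D | _a[a]baba   read a → write b, move L, go to D
D | _[a]bbaba   read a → write b, move L, go to D
D | [_]bbbaba   read _ → write a, move R, go to D
D | a[b]bbaba   read b → write _, move L, go to C
C | [a]_bbaba   read a → write _, move R, go to E
E | _[_]bbaba   read _ → write _, move L, go to A
A | [_]_bbaba
At halt the head is at cell -1.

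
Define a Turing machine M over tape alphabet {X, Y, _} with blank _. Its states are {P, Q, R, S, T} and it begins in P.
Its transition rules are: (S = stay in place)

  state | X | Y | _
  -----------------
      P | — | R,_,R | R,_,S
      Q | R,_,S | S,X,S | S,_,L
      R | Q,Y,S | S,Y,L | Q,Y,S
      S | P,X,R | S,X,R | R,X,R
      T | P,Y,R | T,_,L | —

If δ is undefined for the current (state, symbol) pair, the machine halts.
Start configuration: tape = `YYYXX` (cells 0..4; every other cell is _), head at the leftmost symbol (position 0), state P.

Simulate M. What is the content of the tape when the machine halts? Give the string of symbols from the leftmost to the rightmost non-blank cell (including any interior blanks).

XX_XX

state=P head=0 tape=[Y]YYXX   (P,Y)→(R,_,R)
state=R head=1 tape=_[Y]YXX   (R,Y)→(S,Y,L)
state=S head=0 tape=[_]YYXX   (S,_)→(R,X,R)
state=R head=1 tape=X[Y]YXX   (R,Y)→(S,Y,L)
state=S head=0 tape=[X]YYXX   (S,X)→(P,X,R)
state=P head=1 tape=X[Y]YXX   (P,Y)→(R,_,R)
state=R head=2 tape=X_[Y]XX   (R,Y)→(S,Y,L)
state=S head=1 tape=X[_]YXX   (S,_)→(R,X,R)
state=R head=2 tape=XX[Y]XX   (R,Y)→(S,Y,L)
state=S head=1 tape=X[X]YXX   (S,X)→(P,X,R)
state=P head=2 tape=XX[Y]XX   (P,Y)→(R,_,R)
state=R head=3 tape=XX_[X]X   (R,X)→(Q,Y,S)
state=Q head=3 tape=XX_[Y]X   (Q,Y)→(S,X,S)
state=S head=3 tape=XX_[X]X   (S,X)→(P,X,R)
state=P head=4 tape=XX_X[X]
The non-blank tape span at halt is XX_XX.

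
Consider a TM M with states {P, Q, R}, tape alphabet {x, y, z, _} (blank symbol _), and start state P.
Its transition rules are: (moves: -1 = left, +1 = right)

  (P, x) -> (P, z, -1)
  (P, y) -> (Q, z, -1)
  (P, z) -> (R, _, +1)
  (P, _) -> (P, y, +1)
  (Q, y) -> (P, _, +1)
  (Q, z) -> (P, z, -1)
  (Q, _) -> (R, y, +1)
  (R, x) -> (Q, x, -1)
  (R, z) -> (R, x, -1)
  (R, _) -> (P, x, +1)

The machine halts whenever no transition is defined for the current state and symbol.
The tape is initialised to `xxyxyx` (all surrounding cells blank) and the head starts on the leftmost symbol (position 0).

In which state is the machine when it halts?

state=P head=0 tape=_[x]xyxyx   (P,x)→(P,z,-1)
state=P head=-1 tape=[_]zxyxyx   (P,_)→(P,y,+1)
state=P head=0 tape=y[z]xyxyx   (P,z)→(R,_,+1)
state=R head=1 tape=y_[x]yxyx   (R,x)→(Q,x,-1)
state=Q head=0 tape=y[_]xyxyx   (Q,_)→(R,y,+1)
state=R head=1 tape=yy[x]yxyx   (R,x)→(Q,x,-1)
state=Q head=0 tape=y[y]xyxyx   (Q,y)→(P,_,+1)
state=P head=1 tape=y_[x]yxyx   (P,x)→(P,z,-1)
state=P head=0 tape=y[_]zyxyx   (P,_)→(P,y,+1)
state=P head=1 tape=yy[z]yxyx   (P,z)→(R,_,+1)
state=R head=2 tape=yy_[y]xyx
No transition is defined for (R, y); M halts in state R.

R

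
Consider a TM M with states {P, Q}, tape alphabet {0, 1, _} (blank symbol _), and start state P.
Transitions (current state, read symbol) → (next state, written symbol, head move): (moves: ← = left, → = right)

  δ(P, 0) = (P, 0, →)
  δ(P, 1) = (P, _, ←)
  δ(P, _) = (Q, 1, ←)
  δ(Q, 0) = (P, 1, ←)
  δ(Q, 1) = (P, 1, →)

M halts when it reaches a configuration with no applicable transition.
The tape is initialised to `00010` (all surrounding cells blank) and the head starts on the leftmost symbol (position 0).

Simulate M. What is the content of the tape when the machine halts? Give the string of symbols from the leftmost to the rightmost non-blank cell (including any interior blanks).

111110

P | __[0]0010   read 0 → write 0, move →, go to P
P | __0[0]010   read 0 → write 0, move →, go to P
P | __00[0]10   read 0 → write 0, move →, go to P
P | __000[1]0   read 1 → write _, move ←, go to P
P | __00[0]_0   read 0 → write 0, move →, go to P
P | __000[_]0   read _ → write 1, move ←, go to Q
Q | __00[0]10   read 0 → write 1, move ←, go to P
P | __0[0]110   read 0 → write 0, move →, go to P
P | __00[1]10   read 1 → write _, move ←, go to P
P | __0[0]_10   read 0 → write 0, move →, go to P
P | __00[_]10   read _ → write 1, move ←, go to Q
Q | __0[0]110   read 0 → write 1, move ←, go to P
P | __[0]1110   read 0 → write 0, move →, go to P
P | __0[1]110   read 1 → write _, move ←, go to P
P | __[0]_110   read 0 → write 0, move →, go to P
P | __0[_]110   read _ → write 1, move ←, go to Q
Q | __[0]1110   read 0 → write 1, move ←, go to P
P | _[_]11110   read _ → write 1, move ←, go to Q
Q | [_]111110
The non-blank tape span at halt is 111110.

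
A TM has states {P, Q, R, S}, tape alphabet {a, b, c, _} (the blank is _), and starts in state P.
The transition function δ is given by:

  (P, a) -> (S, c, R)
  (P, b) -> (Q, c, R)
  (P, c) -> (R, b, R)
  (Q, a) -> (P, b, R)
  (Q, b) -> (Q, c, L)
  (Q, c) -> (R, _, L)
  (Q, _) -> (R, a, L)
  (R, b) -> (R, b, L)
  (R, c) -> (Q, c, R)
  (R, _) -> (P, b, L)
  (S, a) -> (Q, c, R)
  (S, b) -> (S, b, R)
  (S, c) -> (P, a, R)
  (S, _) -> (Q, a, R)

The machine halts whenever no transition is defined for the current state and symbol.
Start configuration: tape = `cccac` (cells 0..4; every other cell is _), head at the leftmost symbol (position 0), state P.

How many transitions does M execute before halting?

9

state=P head=0 tape=[c]ccac_   (P,c)→(R,b,R)
state=R head=1 tape=b[c]cac_   (R,c)→(Q,c,R)
state=Q head=2 tape=bc[c]ac_   (Q,c)→(R,_,L)
state=R head=1 tape=b[c]_ac_   (R,c)→(Q,c,R)
state=Q head=2 tape=bc[_]ac_   (Q,_)→(R,a,L)
state=R head=1 tape=b[c]aac_   (R,c)→(Q,c,R)
state=Q head=2 tape=bc[a]ac_   (Q,a)→(P,b,R)
state=P head=3 tape=bcb[a]c_   (P,a)→(S,c,R)
state=S head=4 tape=bcbc[c]_   (S,c)→(P,a,R)
state=P head=5 tape=bcbca[_]
M halts after 9 transitions.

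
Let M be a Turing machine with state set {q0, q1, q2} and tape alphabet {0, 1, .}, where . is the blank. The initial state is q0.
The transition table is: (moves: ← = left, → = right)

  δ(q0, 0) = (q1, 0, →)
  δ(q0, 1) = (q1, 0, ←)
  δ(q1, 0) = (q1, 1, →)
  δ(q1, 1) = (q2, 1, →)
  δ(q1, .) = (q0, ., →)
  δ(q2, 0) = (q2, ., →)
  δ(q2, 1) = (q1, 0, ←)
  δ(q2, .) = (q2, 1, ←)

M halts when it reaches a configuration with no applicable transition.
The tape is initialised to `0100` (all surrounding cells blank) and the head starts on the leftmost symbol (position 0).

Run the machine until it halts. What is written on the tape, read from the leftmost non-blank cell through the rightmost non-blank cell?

state=q0 head=0 tape=[0]100...   (q0,0)→(q1,0,→)
state=q1 head=1 tape=0[1]00...   (q1,1)→(q2,1,→)
state=q2 head=2 tape=01[0]0...   (q2,0)→(q2,.,→)
state=q2 head=3 tape=01.[0]...   (q2,0)→(q2,.,→)
state=q2 head=4 tape=01..[.]..   (q2,.)→(q2,1,←)
state=q2 head=3 tape=01.[.]1..   (q2,.)→(q2,1,←)
state=q2 head=2 tape=01[.]11..   (q2,.)→(q2,1,←)
state=q2 head=1 tape=0[1]111..   (q2,1)→(q1,0,←)
state=q1 head=0 tape=[0]0111..   (q1,0)→(q1,1,→)
state=q1 head=1 tape=1[0]111..   (q1,0)→(q1,1,→)
state=q1 head=2 tape=11[1]11..   (q1,1)→(q2,1,→)
state=q2 head=3 tape=111[1]1..   (q2,1)→(q1,0,←)
state=q1 head=2 tape=11[1]01..   (q1,1)→(q2,1,→)
state=q2 head=3 tape=111[0]1..   (q2,0)→(q2,.,→)
state=q2 head=4 tape=111.[1]..   (q2,1)→(q1,0,←)
state=q1 head=3 tape=111[.]0..   (q1,.)→(q0,.,→)
state=q0 head=4 tape=111.[0]..   (q0,0)→(q1,0,→)
state=q1 head=5 tape=111.0[.].   (q1,.)→(q0,.,→)
state=q0 head=6 tape=111.0.[.]
The non-blank tape span at halt is 111.0.

111.0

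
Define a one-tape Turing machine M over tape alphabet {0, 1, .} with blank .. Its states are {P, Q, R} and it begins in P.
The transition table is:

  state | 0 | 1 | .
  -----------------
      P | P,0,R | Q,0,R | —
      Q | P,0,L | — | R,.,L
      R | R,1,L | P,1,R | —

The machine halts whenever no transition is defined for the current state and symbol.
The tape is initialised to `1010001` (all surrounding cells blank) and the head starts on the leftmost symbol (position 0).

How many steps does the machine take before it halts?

state=P head=0 tape=.[1]010001.   (P,1)→(Q,0,R)
state=Q head=1 tape=.0[0]10001.   (Q,0)→(P,0,L)
state=P head=0 tape=.[0]010001.   (P,0)→(P,0,R)
state=P head=1 tape=.0[0]10001.   (P,0)→(P,0,R)
state=P head=2 tape=.00[1]0001.   (P,1)→(Q,0,R)
state=Q head=3 tape=.000[0]001.   (Q,0)→(P,0,L)
state=P head=2 tape=.00[0]0001.   (P,0)→(P,0,R)
state=P head=3 tape=.000[0]001.   (P,0)→(P,0,R)
state=P head=4 tape=.0000[0]01.   (P,0)→(P,0,R)
state=P head=5 tape=.00000[0]1.   (P,0)→(P,0,R)
state=P head=6 tape=.000000[1].   (P,1)→(Q,0,R)
state=Q head=7 tape=.0000000[.]   (Q,.)→(R,.,L)
state=R head=6 tape=.000000[0].   (R,0)→(R,1,L)
state=R head=5 tape=.00000[0]1.   (R,0)→(R,1,L)
state=R head=4 tape=.0000[0]11.   (R,0)→(R,1,L)
state=R head=3 tape=.000[0]111.   (R,0)→(R,1,L)
state=R head=2 tape=.00[0]1111.   (R,0)→(R,1,L)
state=R head=1 tape=.0[0]11111.   (R,0)→(R,1,L)
state=R head=0 tape=.[0]111111.   (R,0)→(R,1,L)
state=R head=-1 tape=[.]1111111.
M halts after 19 transitions.

19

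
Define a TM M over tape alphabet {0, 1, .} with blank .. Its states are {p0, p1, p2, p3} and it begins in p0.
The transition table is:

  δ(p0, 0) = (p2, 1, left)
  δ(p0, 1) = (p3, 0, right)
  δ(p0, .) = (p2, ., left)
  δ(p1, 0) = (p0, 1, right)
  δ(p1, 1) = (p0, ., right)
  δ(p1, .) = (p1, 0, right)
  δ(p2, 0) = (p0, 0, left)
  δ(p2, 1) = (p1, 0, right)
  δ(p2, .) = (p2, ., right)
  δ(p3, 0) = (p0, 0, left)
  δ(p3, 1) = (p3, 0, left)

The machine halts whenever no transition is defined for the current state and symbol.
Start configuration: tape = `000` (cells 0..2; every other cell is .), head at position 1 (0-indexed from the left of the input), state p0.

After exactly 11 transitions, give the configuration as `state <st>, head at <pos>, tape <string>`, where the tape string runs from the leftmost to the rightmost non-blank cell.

state p2, head at -2, tape 010

p0 | ..0[0]0   read 0 → write 1, move left, go to p2
p2 | ..[0]10   read 0 → write 0, move left, go to p0
p0 | .[.]010   read . → write ., move left, go to p2
p2 | [.].010   read . → write ., move right, go to p2
p2 | .[.]010   read . → write ., move right, go to p2
p2 | ..[0]10   read 0 → write 0, move left, go to p0
p0 | .[.]010   read . → write ., move left, go to p2
p2 | [.].010   read . → write ., move right, go to p2
p2 | .[.]010   read . → write ., move right, go to p2
p2 | ..[0]10   read 0 → write 0, move left, go to p0
p0 | .[.]010   read . → write ., move left, go to p2
p2 | [.].010
After 11 steps: state p2, head at -2, tape 010.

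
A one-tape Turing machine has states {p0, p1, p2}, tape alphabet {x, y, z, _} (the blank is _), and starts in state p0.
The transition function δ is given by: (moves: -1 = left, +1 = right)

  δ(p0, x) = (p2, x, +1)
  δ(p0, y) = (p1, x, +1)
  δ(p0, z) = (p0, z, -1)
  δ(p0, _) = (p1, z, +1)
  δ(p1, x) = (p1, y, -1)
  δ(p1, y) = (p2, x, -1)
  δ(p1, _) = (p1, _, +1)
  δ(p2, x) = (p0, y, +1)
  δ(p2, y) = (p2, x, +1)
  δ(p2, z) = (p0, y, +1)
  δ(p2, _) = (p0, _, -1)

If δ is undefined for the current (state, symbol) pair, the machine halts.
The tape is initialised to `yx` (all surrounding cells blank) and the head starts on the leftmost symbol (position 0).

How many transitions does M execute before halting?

14

state=p0 head=0 tape=___[y]x   (p0,y)→(p1,x,+1)
state=p1 head=1 tape=___x[x]   (p1,x)→(p1,y,-1)
state=p1 head=0 tape=___[x]y   (p1,x)→(p1,y,-1)
state=p1 head=-1 tape=__[_]yy   (p1,_)→(p1,_,+1)
state=p1 head=0 tape=___[y]y   (p1,y)→(p2,x,-1)
state=p2 head=-1 tape=__[_]xy   (p2,_)→(p0,_,-1)
state=p0 head=-2 tape=_[_]_xy   (p0,_)→(p1,z,+1)
state=p1 head=-1 tape=_z[_]xy   (p1,_)→(p1,_,+1)
state=p1 head=0 tape=_z_[x]y   (p1,x)→(p1,y,-1)
state=p1 head=-1 tape=_z[_]yy   (p1,_)→(p1,_,+1)
state=p1 head=0 tape=_z_[y]y   (p1,y)→(p2,x,-1)
state=p2 head=-1 tape=_z[_]xy   (p2,_)→(p0,_,-1)
state=p0 head=-2 tape=_[z]_xy   (p0,z)→(p0,z,-1)
state=p0 head=-3 tape=[_]z_xy   (p0,_)→(p1,z,+1)
state=p1 head=-2 tape=z[z]_xy
M halts after 14 transitions.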